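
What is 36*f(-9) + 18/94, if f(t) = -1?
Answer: -1683/47 ≈ -35.809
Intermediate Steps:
36*f(-9) + 18/94 = 36*(-1) + 18/94 = -36 + 18*(1/94) = -36 + 9/47 = -1683/47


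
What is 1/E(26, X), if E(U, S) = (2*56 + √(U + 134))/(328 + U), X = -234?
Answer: 413/129 - 59*√10/516 ≈ 2.8400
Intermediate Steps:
E(U, S) = (112 + √(134 + U))/(328 + U)
1/E(26, X) = 1/((112 + √(134 + 26))/(328 + 26)) = 1/((112 + √160)/354) = 1/((112 + 4*√10)/354) = 1/(56/177 + 2*√10/177)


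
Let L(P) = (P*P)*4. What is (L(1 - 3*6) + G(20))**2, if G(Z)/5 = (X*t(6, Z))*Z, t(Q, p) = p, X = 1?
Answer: 9960336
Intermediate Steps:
L(P) = 4*P**2 (L(P) = P**2*4 = 4*P**2)
G(Z) = 5*Z**2 (G(Z) = 5*((1*Z)*Z) = 5*(Z*Z) = 5*Z**2)
(L(1 - 3*6) + G(20))**2 = (4*(1 - 3*6)**2 + 5*20**2)**2 = (4*(1 - 18)**2 + 5*400)**2 = (4*(-17)**2 + 2000)**2 = (4*289 + 2000)**2 = (1156 + 2000)**2 = 3156**2 = 9960336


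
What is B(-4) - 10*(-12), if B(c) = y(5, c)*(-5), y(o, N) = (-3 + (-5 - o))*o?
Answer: 445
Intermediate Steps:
y(o, N) = o*(-8 - o) (y(o, N) = (-8 - o)*o = o*(-8 - o))
B(c) = 325 (B(c) = -1*5*(8 + 5)*(-5) = -1*5*13*(-5) = -65*(-5) = 325)
B(-4) - 10*(-12) = 325 - 10*(-12) = 325 + 120 = 445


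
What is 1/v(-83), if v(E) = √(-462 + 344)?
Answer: -I*√118/118 ≈ -0.092057*I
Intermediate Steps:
v(E) = I*√118 (v(E) = √(-118) = I*√118)
1/v(-83) = 1/(I*√118) = -I*√118/118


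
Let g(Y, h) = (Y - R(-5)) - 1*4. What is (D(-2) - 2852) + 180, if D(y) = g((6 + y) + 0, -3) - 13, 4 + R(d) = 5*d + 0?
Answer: -2656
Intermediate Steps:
R(d) = -4 + 5*d (R(d) = -4 + (5*d + 0) = -4 + 5*d)
g(Y, h) = 25 + Y (g(Y, h) = (Y - (-4 + 5*(-5))) - 1*4 = (Y - (-4 - 25)) - 4 = (Y - 1*(-29)) - 4 = (Y + 29) - 4 = (29 + Y) - 4 = 25 + Y)
D(y) = 18 + y (D(y) = (25 + ((6 + y) + 0)) - 13 = (25 + (6 + y)) - 13 = (31 + y) - 13 = 18 + y)
(D(-2) - 2852) + 180 = ((18 - 2) - 2852) + 180 = (16 - 2852) + 180 = -2836 + 180 = -2656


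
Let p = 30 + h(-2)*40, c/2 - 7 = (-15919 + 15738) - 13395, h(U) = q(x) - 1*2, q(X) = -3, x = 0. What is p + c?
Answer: -27308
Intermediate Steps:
h(U) = -5 (h(U) = -3 - 1*2 = -3 - 2 = -5)
c = -27138 (c = 14 + 2*((-15919 + 15738) - 13395) = 14 + 2*(-181 - 13395) = 14 + 2*(-13576) = 14 - 27152 = -27138)
p = -170 (p = 30 - 5*40 = 30 - 200 = -170)
p + c = -170 - 27138 = -27308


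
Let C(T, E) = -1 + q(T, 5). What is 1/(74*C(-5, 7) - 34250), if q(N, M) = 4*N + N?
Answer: -1/36174 ≈ -2.7644e-5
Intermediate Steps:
q(N, M) = 5*N
C(T, E) = -1 + 5*T
1/(74*C(-5, 7) - 34250) = 1/(74*(-1 + 5*(-5)) - 34250) = 1/(74*(-1 - 25) - 34250) = 1/(74*(-26) - 34250) = 1/(-1924 - 34250) = 1/(-36174) = -1/36174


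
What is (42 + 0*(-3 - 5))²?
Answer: 1764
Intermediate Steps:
(42 + 0*(-3 - 5))² = (42 + 0*(-8))² = (42 + 0)² = 42² = 1764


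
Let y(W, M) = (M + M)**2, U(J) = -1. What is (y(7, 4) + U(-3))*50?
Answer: 3150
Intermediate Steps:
y(W, M) = 4*M**2 (y(W, M) = (2*M)**2 = 4*M**2)
(y(7, 4) + U(-3))*50 = (4*4**2 - 1)*50 = (4*16 - 1)*50 = (64 - 1)*50 = 63*50 = 3150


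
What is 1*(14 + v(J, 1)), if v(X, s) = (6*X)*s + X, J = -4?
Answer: -14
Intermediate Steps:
v(X, s) = X + 6*X*s (v(X, s) = 6*X*s + X = X + 6*X*s)
1*(14 + v(J, 1)) = 1*(14 - 4*(1 + 6*1)) = 1*(14 - 4*(1 + 6)) = 1*(14 - 4*7) = 1*(14 - 28) = 1*(-14) = -14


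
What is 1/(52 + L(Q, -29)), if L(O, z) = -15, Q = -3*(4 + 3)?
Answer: 1/37 ≈ 0.027027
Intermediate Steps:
Q = -21 (Q = -3*7 = -21)
1/(52 + L(Q, -29)) = 1/(52 - 15) = 1/37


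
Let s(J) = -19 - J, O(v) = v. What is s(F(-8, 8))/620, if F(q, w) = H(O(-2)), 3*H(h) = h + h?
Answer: -53/1860 ≈ -0.028495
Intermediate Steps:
H(h) = 2*h/3 (H(h) = (h + h)/3 = (2*h)/3 = 2*h/3)
F(q, w) = -4/3 (F(q, w) = (2/3)*(-2) = -4/3)
s(F(-8, 8))/620 = (-19 - 1*(-4/3))/620 = (-19 + 4/3)*(1/620) = -53/3*1/620 = -53/1860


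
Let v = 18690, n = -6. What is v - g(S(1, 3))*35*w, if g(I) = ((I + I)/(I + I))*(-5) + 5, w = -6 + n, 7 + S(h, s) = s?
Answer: 18690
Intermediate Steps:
S(h, s) = -7 + s
w = -12 (w = -6 - 6 = -12)
g(I) = 0 (g(I) = ((2*I)/((2*I)))*(-5) + 5 = ((2*I)*(1/(2*I)))*(-5) + 5 = 1*(-5) + 5 = -5 + 5 = 0)
v - g(S(1, 3))*35*w = 18690 - 0*35*(-12) = 18690 - 0*(-12) = 18690 - 1*0 = 18690 + 0 = 18690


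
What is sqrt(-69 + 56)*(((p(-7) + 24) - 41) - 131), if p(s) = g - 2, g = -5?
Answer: -155*I*sqrt(13) ≈ -558.86*I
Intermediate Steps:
p(s) = -7 (p(s) = -5 - 2 = -7)
sqrt(-69 + 56)*(((p(-7) + 24) - 41) - 131) = sqrt(-69 + 56)*(((-7 + 24) - 41) - 131) = sqrt(-13)*((17 - 41) - 131) = (I*sqrt(13))*(-24 - 131) = (I*sqrt(13))*(-155) = -155*I*sqrt(13)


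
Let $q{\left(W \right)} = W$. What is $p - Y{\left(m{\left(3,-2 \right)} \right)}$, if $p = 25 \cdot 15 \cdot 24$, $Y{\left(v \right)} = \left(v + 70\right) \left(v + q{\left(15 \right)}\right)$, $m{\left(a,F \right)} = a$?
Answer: $7686$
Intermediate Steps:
$Y{\left(v \right)} = \left(15 + v\right) \left(70 + v\right)$ ($Y{\left(v \right)} = \left(v + 70\right) \left(v + 15\right) = \left(70 + v\right) \left(15 + v\right) = \left(15 + v\right) \left(70 + v\right)$)
$p = 9000$ ($p = 375 \cdot 24 = 9000$)
$p - Y{\left(m{\left(3,-2 \right)} \right)} = 9000 - \left(1050 + 3^{2} + 85 \cdot 3\right) = 9000 - \left(1050 + 9 + 255\right) = 9000 - 1314 = 7686$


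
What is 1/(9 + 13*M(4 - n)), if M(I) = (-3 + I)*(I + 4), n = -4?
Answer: 1/789 ≈ 0.0012674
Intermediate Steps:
M(I) = (-3 + I)*(4 + I)
1/(9 + 13*M(4 - n)) = 1/(9 + 13*(-12 + (4 - 1*(-4)) + (4 - 1*(-4))²)) = 1/(9 + 13*(-12 + (4 + 4) + (4 + 4)²)) = 1/(9 + 13*(-12 + 8 + 8²)) = 1/(9 + 13*(-12 + 8 + 64)) = 1/(9 + 13*60) = 1/(9 + 780) = 1/789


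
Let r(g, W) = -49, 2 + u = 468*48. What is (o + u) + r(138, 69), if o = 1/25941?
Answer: 581415634/25941 ≈ 22413.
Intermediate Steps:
u = 22462 (u = -2 + 468*48 = -2 + 22464 = 22462)
o = 1/25941 ≈ 3.8549e-5
(o + u) + r(138, 69) = (1/25941 + 22462) - 49 = 582686743/25941 - 49 = 581415634/25941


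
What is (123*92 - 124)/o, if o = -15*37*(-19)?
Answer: 11192/10545 ≈ 1.0614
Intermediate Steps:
o = 10545 (o = -555*(-19) = 10545)
(123*92 - 124)/o = (123*92 - 124)/10545 = (11316 - 124)*(1/10545) = 11192*(1/10545) = 11192/10545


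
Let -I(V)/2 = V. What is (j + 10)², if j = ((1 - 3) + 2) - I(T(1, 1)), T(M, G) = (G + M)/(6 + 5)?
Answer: 12996/121 ≈ 107.40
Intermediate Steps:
T(M, G) = G/11 + M/11 (T(M, G) = (G + M)/11 = (G + M)*(1/11) = G/11 + M/11)
I(V) = -2*V
j = 4/11 (j = ((1 - 3) + 2) - (-2)*((1/11)*1 + (1/11)*1) = (-2 + 2) - (-2)*(1/11 + 1/11) = 0 - (-2)*2/11 = 0 - 1*(-4/11) = 0 + 4/11 = 4/11 ≈ 0.36364)
(j + 10)² = (4/11 + 10)² = (114/11)² = 12996/121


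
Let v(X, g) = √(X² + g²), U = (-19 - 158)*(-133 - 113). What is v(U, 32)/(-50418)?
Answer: -√473976697/25209 ≈ -0.86362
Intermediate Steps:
U = 43542 (U = -177*(-246) = 43542)
v(U, 32)/(-50418) = √(43542² + 32²)/(-50418) = √(1895905764 + 1024)*(-1/50418) = √1895906788*(-1/50418) = (2*√473976697)*(-1/50418) = -√473976697/25209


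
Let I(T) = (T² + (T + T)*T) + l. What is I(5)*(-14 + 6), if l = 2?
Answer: -616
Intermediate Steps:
I(T) = 2 + 3*T² (I(T) = (T² + (T + T)*T) + 2 = (T² + (2*T)*T) + 2 = (T² + 2*T²) + 2 = 3*T² + 2 = 2 + 3*T²)
I(5)*(-14 + 6) = (2 + 3*5²)*(-14 + 6) = (2 + 3*25)*(-8) = (2 + 75)*(-8) = 77*(-8) = -616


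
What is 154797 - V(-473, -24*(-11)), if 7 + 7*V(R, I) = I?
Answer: 1083322/7 ≈ 1.5476e+5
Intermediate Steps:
V(R, I) = -1 + I/7
154797 - V(-473, -24*(-11)) = 154797 - (-1 + (-24*(-11))/7) = 154797 - (-1 + (1/7)*264) = 154797 - (-1 + 264/7) = 154797 - 1*257/7 = 154797 - 257/7 = 1083322/7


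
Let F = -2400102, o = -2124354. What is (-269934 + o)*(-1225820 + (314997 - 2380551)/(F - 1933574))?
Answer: 3179796818221162152/1083419 ≈ 2.9350e+12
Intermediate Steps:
(-269934 + o)*(-1225820 + (314997 - 2380551)/(F - 1933574)) = (-269934 - 2124354)*(-1225820 + (314997 - 2380551)/(-2400102 - 1933574)) = -2394288*(-1225820 - 2065554/(-4333676)) = -2394288*(-1225820 - 2065554*(-1/4333676)) = -2394288*(-1225820 + 1032777/2166838) = -2394288*(-2656152324383/2166838) = 3179796818221162152/1083419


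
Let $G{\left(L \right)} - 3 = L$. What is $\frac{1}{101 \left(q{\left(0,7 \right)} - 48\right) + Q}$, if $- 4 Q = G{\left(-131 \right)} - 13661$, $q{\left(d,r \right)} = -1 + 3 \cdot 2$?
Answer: $- \frac{4}{3583} \approx -0.0011164$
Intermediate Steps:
$G{\left(L \right)} = 3 + L$
$q{\left(d,r \right)} = 5$ ($q{\left(d,r \right)} = -1 + 6 = 5$)
$Q = \frac{13789}{4}$ ($Q = - \frac{\left(3 - 131\right) - 13661}{4} = - \frac{-128 - 13661}{4} = \left(- \frac{1}{4}\right) \left(-13789\right) = \frac{13789}{4} \approx 3447.3$)
$\frac{1}{101 \left(q{\left(0,7 \right)} - 48\right) + Q} = \frac{1}{101 \left(5 - 48\right) + \frac{13789}{4}} = \frac{1}{101 \left(-43\right) + \frac{13789}{4}} = \frac{1}{-4343 + \frac{13789}{4}} = \frac{1}{- \frac{3583}{4}} = - \frac{4}{3583}$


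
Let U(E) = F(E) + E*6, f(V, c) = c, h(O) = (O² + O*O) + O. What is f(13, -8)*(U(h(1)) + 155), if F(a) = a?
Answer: -1408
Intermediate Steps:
h(O) = O + 2*O² (h(O) = (O² + O²) + O = 2*O² + O = O + 2*O²)
U(E) = 7*E (U(E) = E + E*6 = E + 6*E = 7*E)
f(13, -8)*(U(h(1)) + 155) = -8*(7*(1*(1 + 2*1)) + 155) = -8*(7*(1*(1 + 2)) + 155) = -8*(7*(1*3) + 155) = -8*(7*3 + 155) = -8*(21 + 155) = -8*176 = -1408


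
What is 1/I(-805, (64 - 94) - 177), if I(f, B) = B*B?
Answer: 1/42849 ≈ 2.3338e-5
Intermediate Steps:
I(f, B) = B**2
1/I(-805, (64 - 94) - 177) = 1/(((64 - 94) - 177)**2) = 1/((-30 - 177)**2) = 1/((-207)**2) = 1/42849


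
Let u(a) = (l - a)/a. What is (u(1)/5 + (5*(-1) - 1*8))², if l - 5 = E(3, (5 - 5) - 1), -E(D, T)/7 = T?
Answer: 2916/25 ≈ 116.64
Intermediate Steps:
E(D, T) = -7*T
l = 12 (l = 5 - 7*((5 - 5) - 1) = 5 - 7*(0 - 1) = 5 - 7*(-1) = 5 + 7 = 12)
u(a) = (12 - a)/a
(u(1)/5 + (5*(-1) - 1*8))² = (((12 - 1*1)/1)/5 + (5*(-1) - 1*8))² = ((1*(12 - 1))*(⅕) + (-5 - 8))² = ((1*11)*(⅕) - 13)² = (11*(⅕) - 13)² = (11/5 - 13)² = (-54/5)² = 2916/25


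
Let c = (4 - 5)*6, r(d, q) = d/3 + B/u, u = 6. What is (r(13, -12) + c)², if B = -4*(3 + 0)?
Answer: 121/9 ≈ 13.444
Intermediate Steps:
B = -12 (B = -4*3 = -12)
r(d, q) = -2 + d/3 (r(d, q) = d/3 - 12/6 = d*(⅓) - 12*⅙ = d/3 - 2 = -2 + d/3)
c = -6 (c = -1*6 = -6)
(r(13, -12) + c)² = ((-2 + (⅓)*13) - 6)² = ((-2 + 13/3) - 6)² = (7/3 - 6)² = (-11/3)² = 121/9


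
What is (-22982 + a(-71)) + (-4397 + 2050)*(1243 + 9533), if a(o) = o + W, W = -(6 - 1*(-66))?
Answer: -25314397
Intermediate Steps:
W = -72 (W = -(6 + 66) = -1*72 = -72)
a(o) = -72 + o (a(o) = o - 72 = -72 + o)
(-22982 + a(-71)) + (-4397 + 2050)*(1243 + 9533) = (-22982 + (-72 - 71)) + (-4397 + 2050)*(1243 + 9533) = (-22982 - 143) - 2347*10776 = -23125 - 25291272 = -25314397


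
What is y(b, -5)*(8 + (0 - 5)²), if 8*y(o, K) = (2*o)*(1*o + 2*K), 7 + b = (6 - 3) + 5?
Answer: -297/4 ≈ -74.250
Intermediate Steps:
b = 1 (b = -7 + ((6 - 3) + 5) = -7 + (3 + 5) = -7 + 8 = 1)
y(o, K) = o*(o + 2*K)/4 (y(o, K) = ((2*o)*(1*o + 2*K))/8 = ((2*o)*(o + 2*K))/8 = (2*o*(o + 2*K))/8 = o*(o + 2*K)/4)
y(b, -5)*(8 + (0 - 5)²) = ((¼)*1*(1 + 2*(-5)))*(8 + (0 - 5)²) = ((¼)*1*(1 - 10))*(8 + (-5)²) = ((¼)*1*(-9))*(8 + 25) = -9/4*33 = -297/4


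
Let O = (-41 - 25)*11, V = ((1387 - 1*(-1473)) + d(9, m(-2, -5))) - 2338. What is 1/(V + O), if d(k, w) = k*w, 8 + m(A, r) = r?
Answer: -1/321 ≈ -0.0031153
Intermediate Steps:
m(A, r) = -8 + r
V = 405 (V = ((1387 - 1*(-1473)) + 9*(-8 - 5)) - 2338 = ((1387 + 1473) + 9*(-13)) - 2338 = (2860 - 117) - 2338 = 2743 - 2338 = 405)
O = -726 (O = -66*11 = -726)
1/(V + O) = 1/(405 - 726) = 1/(-321) = -1/321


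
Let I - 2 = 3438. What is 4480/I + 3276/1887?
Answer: 82180/27047 ≈ 3.0384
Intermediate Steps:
I = 3440 (I = 2 + 3438 = 3440)
4480/I + 3276/1887 = 4480/3440 + 3276/1887 = 4480*(1/3440) + 3276*(1/1887) = 56/43 + 1092/629 = 82180/27047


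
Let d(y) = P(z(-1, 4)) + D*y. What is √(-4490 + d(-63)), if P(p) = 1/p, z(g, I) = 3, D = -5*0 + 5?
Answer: I*√43242/3 ≈ 69.316*I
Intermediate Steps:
D = 5 (D = 0 + 5 = 5)
P(p) = 1/p
d(y) = ⅓ + 5*y (d(y) = 1/3 + 5*y = ⅓ + 5*y)
√(-4490 + d(-63)) = √(-4490 + (⅓ + 5*(-63))) = √(-4490 + (⅓ - 315)) = √(-4490 - 944/3) = √(-14414/3) = I*√43242/3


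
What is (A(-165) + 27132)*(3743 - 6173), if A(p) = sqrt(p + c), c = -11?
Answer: -65930760 - 9720*I*sqrt(11) ≈ -6.5931e+7 - 32238.0*I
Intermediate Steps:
A(p) = sqrt(-11 + p) (A(p) = sqrt(p - 11) = sqrt(-11 + p))
(A(-165) + 27132)*(3743 - 6173) = (sqrt(-11 - 165) + 27132)*(3743 - 6173) = (sqrt(-176) + 27132)*(-2430) = (4*I*sqrt(11) + 27132)*(-2430) = (27132 + 4*I*sqrt(11))*(-2430) = -65930760 - 9720*I*sqrt(11)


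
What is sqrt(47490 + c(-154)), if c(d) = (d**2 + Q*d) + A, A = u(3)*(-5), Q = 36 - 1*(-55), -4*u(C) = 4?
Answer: sqrt(57197) ≈ 239.16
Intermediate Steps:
u(C) = -1 (u(C) = -1/4*4 = -1)
Q = 91 (Q = 36 + 55 = 91)
A = 5 (A = -1*(-5) = 5)
c(d) = 5 + d**2 + 91*d (c(d) = (d**2 + 91*d) + 5 = 5 + d**2 + 91*d)
sqrt(47490 + c(-154)) = sqrt(47490 + (5 + (-154)**2 + 91*(-154))) = sqrt(47490 + (5 + 23716 - 14014)) = sqrt(47490 + 9707) = sqrt(57197)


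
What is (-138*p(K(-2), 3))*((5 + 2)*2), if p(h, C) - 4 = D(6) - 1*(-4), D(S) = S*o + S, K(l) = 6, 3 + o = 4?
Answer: -38640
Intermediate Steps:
o = 1 (o = -3 + 4 = 1)
D(S) = 2*S (D(S) = S*1 + S = S + S = 2*S)
p(h, C) = 20 (p(h, C) = 4 + (2*6 - 1*(-4)) = 4 + (12 + 4) = 4 + 16 = 20)
(-138*p(K(-2), 3))*((5 + 2)*2) = (-138*20)*((5 + 2)*2) = -19320*2 = -2760*14 = -38640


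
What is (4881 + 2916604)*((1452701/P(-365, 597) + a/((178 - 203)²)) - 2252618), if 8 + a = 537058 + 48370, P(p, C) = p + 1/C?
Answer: -35899034625362160133/5447600 ≈ -6.5899e+12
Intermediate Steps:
a = 585420 (a = -8 + (537058 + 48370) = -8 + 585428 = 585420)
(4881 + 2916604)*((1452701/P(-365, 597) + a/((178 - 203)²)) - 2252618) = (4881 + 2916604)*((1452701/(-365 + 1/597) + 585420/((178 - 203)²)) - 2252618) = 2921485*((1452701/(-365 + 1/597) + 585420/((-25)²)) - 2252618) = 2921485*((1452701/(-217904/597) + 585420/625) - 2252618) = 2921485*((1452701*(-597/217904) + 585420*(1/625)) - 2252618) = 2921485*((-867262497/217904 + 117084/125) - 2252618) = 2921485*(-82894740189/27238000 - 2252618) = 2921485*(-61439703824189/27238000) = -35899034625362160133/5447600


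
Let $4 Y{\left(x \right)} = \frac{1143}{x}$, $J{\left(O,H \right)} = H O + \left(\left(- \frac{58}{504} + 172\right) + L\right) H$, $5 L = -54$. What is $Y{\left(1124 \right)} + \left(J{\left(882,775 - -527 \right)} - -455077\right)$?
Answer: $\frac{122280442481}{67440} \approx 1.8132 \cdot 10^{6}$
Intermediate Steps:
$L = - \frac{54}{5}$ ($L = \frac{1}{5} \left(-54\right) = - \frac{54}{5} \approx -10.8$)
$J{\left(O,H \right)} = \frac{202967 H}{1260} + H O$ ($J{\left(O,H \right)} = H O + \left(\left(- \frac{58}{504} + 172\right) - \frac{54}{5}\right) H = H O + \left(\left(\left(-58\right) \frac{1}{504} + 172\right) - \frac{54}{5}\right) H = H O + \left(\left(- \frac{29}{252} + 172\right) - \frac{54}{5}\right) H = H O + \left(\frac{43315}{252} - \frac{54}{5}\right) H = H O + \frac{202967 H}{1260} = \frac{202967 H}{1260} + H O$)
$Y{\left(x \right)} = \frac{1143}{4 x}$ ($Y{\left(x \right)} = \frac{1143 \frac{1}{x}}{4} = \frac{1143}{4 x}$)
$Y{\left(1124 \right)} + \left(J{\left(882,775 - -527 \right)} - -455077\right) = \frac{1143}{4 \cdot 1124} - \left(-455077 - \frac{\left(775 - -527\right) \left(202967 + 1260 \cdot 882\right)}{1260}\right) = \frac{1143}{4} \cdot \frac{1}{1124} + \left(\frac{\left(775 + 527\right) \left(202967 + 1111320\right)}{1260} + 455077\right) = \frac{1143}{4496} + \left(\frac{1}{1260} \cdot 1302 \cdot 1314287 + 455077\right) = \frac{1143}{4496} + \left(\frac{40742897}{30} + 455077\right) = \frac{1143}{4496} + \frac{54395207}{30} = \frac{122280442481}{67440}$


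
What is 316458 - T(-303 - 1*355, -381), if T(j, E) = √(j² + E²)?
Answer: 316458 - 125*√37 ≈ 3.1570e+5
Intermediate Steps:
T(j, E) = √(E² + j²)
316458 - T(-303 - 1*355, -381) = 316458 - √((-381)² + (-303 - 1*355)²) = 316458 - √(145161 + (-303 - 355)²) = 316458 - √(145161 + (-658)²) = 316458 - √(145161 + 432964) = 316458 - √578125 = 316458 - 125*√37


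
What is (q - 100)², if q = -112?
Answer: 44944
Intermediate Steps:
(q - 100)² = (-112 - 100)² = (-212)² = 44944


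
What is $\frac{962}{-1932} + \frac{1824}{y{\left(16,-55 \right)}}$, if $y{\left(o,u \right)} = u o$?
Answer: $- \frac{136579}{53130} \approx -2.5707$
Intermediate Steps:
$y{\left(o,u \right)} = o u$
$\frac{962}{-1932} + \frac{1824}{y{\left(16,-55 \right)}} = \frac{962}{-1932} + \frac{1824}{16 \left(-55\right)} = 962 \left(- \frac{1}{1932}\right) + \frac{1824}{-880} = - \frac{481}{966} + 1824 \left(- \frac{1}{880}\right) = - \frac{481}{966} - \frac{114}{55} = - \frac{136579}{53130}$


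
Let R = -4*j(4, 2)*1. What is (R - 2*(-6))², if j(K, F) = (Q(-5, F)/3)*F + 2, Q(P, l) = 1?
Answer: 16/9 ≈ 1.7778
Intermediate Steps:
j(K, F) = 2 + F/3 (j(K, F) = (1/3)*F + 2 = (1*(⅓))*F + 2 = F/3 + 2 = 2 + F/3)
R = -32/3 (R = -4*(2 + (⅓)*2)*1 = -4*(2 + ⅔)*1 = -4*8/3*1 = -32/3*1 = -32/3 ≈ -10.667)
(R - 2*(-6))² = (-32/3 - 2*(-6))² = (-32/3 + 12)² = (4/3)² = 16/9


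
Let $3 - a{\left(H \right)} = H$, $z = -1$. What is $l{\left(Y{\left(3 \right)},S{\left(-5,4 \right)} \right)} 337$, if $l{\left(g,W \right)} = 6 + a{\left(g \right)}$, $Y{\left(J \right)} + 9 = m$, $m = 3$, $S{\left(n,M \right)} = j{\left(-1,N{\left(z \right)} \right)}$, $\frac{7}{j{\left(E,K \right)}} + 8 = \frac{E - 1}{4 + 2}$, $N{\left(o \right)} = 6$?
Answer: $5055$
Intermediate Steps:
$j{\left(E,K \right)} = \frac{7}{- \frac{49}{6} + \frac{E}{6}}$ ($j{\left(E,K \right)} = \frac{7}{-8 + \frac{E - 1}{4 + 2}} = \frac{7}{-8 + \frac{-1 + E}{6}} = \frac{7}{-8 + \left(-1 + E\right) \frac{1}{6}} = \frac{7}{-8 + \left(- \frac{1}{6} + \frac{E}{6}\right)} = \frac{7}{- \frac{49}{6} + \frac{E}{6}}$)
$a{\left(H \right)} = 3 - H$
$S{\left(n,M \right)} = - \frac{21}{25}$ ($S{\left(n,M \right)} = \frac{42}{-49 - 1} = \frac{42}{-50} = 42 \left(- \frac{1}{50}\right) = - \frac{21}{25}$)
$Y{\left(J \right)} = -6$ ($Y{\left(J \right)} = -9 + 3 = -6$)
$l{\left(g,W \right)} = 9 - g$ ($l{\left(g,W \right)} = 6 - \left(-3 + g\right) = 9 - g$)
$l{\left(Y{\left(3 \right)},S{\left(-5,4 \right)} \right)} 337 = \left(9 - -6\right) 337 = \left(9 + 6\right) 337 = 15 \cdot 337 = 5055$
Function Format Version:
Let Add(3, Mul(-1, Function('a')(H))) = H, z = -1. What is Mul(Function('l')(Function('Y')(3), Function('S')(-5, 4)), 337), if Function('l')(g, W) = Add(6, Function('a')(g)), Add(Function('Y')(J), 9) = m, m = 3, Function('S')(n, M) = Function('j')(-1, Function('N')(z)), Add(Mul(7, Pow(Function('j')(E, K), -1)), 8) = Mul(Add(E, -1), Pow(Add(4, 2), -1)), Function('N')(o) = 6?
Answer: 5055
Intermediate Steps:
Function('j')(E, K) = Mul(7, Pow(Add(Rational(-49, 6), Mul(Rational(1, 6), E)), -1)) (Function('j')(E, K) = Mul(7, Pow(Add(-8, Mul(Add(E, -1), Pow(Add(4, 2), -1))), -1)) = Mul(7, Pow(Add(-8, Mul(Add(-1, E), Pow(6, -1))), -1)) = Mul(7, Pow(Add(-8, Mul(Add(-1, E), Rational(1, 6))), -1)) = Mul(7, Pow(Add(-8, Add(Rational(-1, 6), Mul(Rational(1, 6), E))), -1)) = Mul(7, Pow(Add(Rational(-49, 6), Mul(Rational(1, 6), E)), -1)))
Function('a')(H) = Add(3, Mul(-1, H))
Function('S')(n, M) = Rational(-21, 25) (Function('S')(n, M) = Mul(42, Pow(Add(-49, -1), -1)) = Mul(42, Pow(-50, -1)) = Mul(42, Rational(-1, 50)) = Rational(-21, 25))
Function('Y')(J) = -6 (Function('Y')(J) = Add(-9, 3) = -6)
Function('l')(g, W) = Add(9, Mul(-1, g)) (Function('l')(g, W) = Add(6, Add(3, Mul(-1, g))) = Add(9, Mul(-1, g)))
Mul(Function('l')(Function('Y')(3), Function('S')(-5, 4)), 337) = Mul(Add(9, Mul(-1, -6)), 337) = Mul(Add(9, 6), 337) = Mul(15, 337) = 5055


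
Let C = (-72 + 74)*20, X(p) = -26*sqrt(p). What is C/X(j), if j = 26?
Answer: -10*sqrt(26)/169 ≈ -0.30172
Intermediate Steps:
C = 40 (C = 2*20 = 40)
C/X(j) = 40/((-26*sqrt(26))) = 40*(-sqrt(26)/676) = -10*sqrt(26)/169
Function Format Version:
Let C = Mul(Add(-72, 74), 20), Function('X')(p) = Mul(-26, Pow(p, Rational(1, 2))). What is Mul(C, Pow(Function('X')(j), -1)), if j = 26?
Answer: Mul(Rational(-10, 169), Pow(26, Rational(1, 2))) ≈ -0.30172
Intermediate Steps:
C = 40 (C = Mul(2, 20) = 40)
Mul(C, Pow(Function('X')(j), -1)) = Mul(40, Pow(Mul(-26, Pow(26, Rational(1, 2))), -1)) = Mul(40, Mul(Rational(-1, 676), Pow(26, Rational(1, 2)))) = Mul(Rational(-10, 169), Pow(26, Rational(1, 2)))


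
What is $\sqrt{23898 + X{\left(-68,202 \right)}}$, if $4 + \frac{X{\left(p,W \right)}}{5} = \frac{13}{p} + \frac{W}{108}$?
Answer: $\frac{\sqrt{2236626573}}{306} \approx 154.55$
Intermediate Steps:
$X{\left(p,W \right)} = -20 + \frac{65}{p} + \frac{5 W}{108}$ ($X{\left(p,W \right)} = -20 + 5 \left(\frac{13}{p} + \frac{W}{108}\right) = -20 + \left(\frac{65}{p} + \frac{5 W}{108}\right) = -20 + \frac{65}{p} + \frac{5 W}{108}$)
$\sqrt{23898 + X{\left(-68,202 \right)}} = \sqrt{23898 + \left(-20 + \frac{65}{-68} + \frac{5}{108} \cdot 202\right)} = \sqrt{23898 + \left(-20 + 65 \left(- \frac{1}{68}\right) + \frac{505}{54}\right)} = \sqrt{23898 - \frac{21305}{1836}} = \sqrt{\frac{43855423}{1836}} = \frac{\sqrt{2236626573}}{306}$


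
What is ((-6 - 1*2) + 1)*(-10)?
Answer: 70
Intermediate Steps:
((-6 - 1*2) + 1)*(-10) = ((-6 - 2) + 1)*(-10) = (-8 + 1)*(-10) = -7*(-10) = 70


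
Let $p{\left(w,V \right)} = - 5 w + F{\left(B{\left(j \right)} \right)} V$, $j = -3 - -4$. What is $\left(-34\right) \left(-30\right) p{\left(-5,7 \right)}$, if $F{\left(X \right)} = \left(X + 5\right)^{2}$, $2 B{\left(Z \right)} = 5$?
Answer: $427125$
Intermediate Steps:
$j = 1$ ($j = -3 + 4 = 1$)
$B{\left(Z \right)} = \frac{5}{2}$ ($B{\left(Z \right)} = \frac{1}{2} \cdot 5 = \frac{5}{2}$)
$F{\left(X \right)} = \left(5 + X\right)^{2}$
$p{\left(w,V \right)} = - 5 w + \frac{225 V}{4}$ ($p{\left(w,V \right)} = - 5 w + \left(5 + \frac{5}{2}\right)^{2} V = - 5 w + \left(\frac{15}{2}\right)^{2} V = - 5 w + \frac{225 V}{4}$)
$\left(-34\right) \left(-30\right) p{\left(-5,7 \right)} = \left(-34\right) \left(-30\right) \left(\left(-5\right) \left(-5\right) + \frac{225}{4} \cdot 7\right) = 1020 \left(25 + \frac{1575}{4}\right) = 1020 \cdot \frac{1675}{4} = 427125$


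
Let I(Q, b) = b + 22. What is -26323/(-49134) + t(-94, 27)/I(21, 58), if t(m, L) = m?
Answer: -628189/982680 ≈ -0.63926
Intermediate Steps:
I(Q, b) = 22 + b
-26323/(-49134) + t(-94, 27)/I(21, 58) = -26323/(-49134) - 94/(22 + 58) = -26323*(-1/49134) - 94/80 = 26323/49134 - 94*1/80 = 26323/49134 - 47/40 = -628189/982680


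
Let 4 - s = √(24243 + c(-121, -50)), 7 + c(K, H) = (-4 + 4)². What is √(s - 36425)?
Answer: √(-36421 - 2*√6059) ≈ 191.25*I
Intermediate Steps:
c(K, H) = -7 (c(K, H) = -7 + (-4 + 4)² = -7 + 0² = -7 + 0 = -7)
s = 4 - 2*√6059 (s = 4 - √(24243 - 7) = 4 - √24236 = 4 - 2*√6059 ≈ -151.68)
√(s - 36425) = √((4 - 2*√6059) - 36425) = √(-36421 - 2*√6059)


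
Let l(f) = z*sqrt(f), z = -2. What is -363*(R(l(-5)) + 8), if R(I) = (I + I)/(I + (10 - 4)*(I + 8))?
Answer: -2409594/821 + 17424*I*sqrt(5)/821 ≈ -2934.9 + 47.456*I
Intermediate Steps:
l(f) = -2*sqrt(f)
R(I) = 2*I/(48 + 7*I) (R(I) = (2*I)/(I + 6*(8 + I)) = (2*I)/(I + (48 + 6*I)) = (2*I)/(48 + 7*I) = 2*I/(48 + 7*I))
-363*(R(l(-5)) + 8) = -363*(2*(-2*I*sqrt(5))/(48 + 7*(-2*I*sqrt(5))) + 8) = -363*(2*(-2*I*sqrt(5))/(48 - 14*I*sqrt(5)) + 8) = -363*(-4*I*sqrt(5)/(48 - 14*I*sqrt(5)) + 8) = -363*(8 - 4*I*sqrt(5)/(48 - 14*I*sqrt(5))) = -2904 + 1452*I*sqrt(5)/(48 - 14*I*sqrt(5))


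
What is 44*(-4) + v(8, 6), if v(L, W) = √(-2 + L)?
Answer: -176 + √6 ≈ -173.55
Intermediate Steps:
44*(-4) + v(8, 6) = 44*(-4) + √(-2 + 8) = -176 + √6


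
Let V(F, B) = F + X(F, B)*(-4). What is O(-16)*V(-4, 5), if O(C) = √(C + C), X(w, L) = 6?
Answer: -112*I*√2 ≈ -158.39*I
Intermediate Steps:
O(C) = √2*√C (O(C) = √(2*C) = √2*√C)
V(F, B) = -24 + F (V(F, B) = F + 6*(-4) = F - 24 = -24 + F)
O(-16)*V(-4, 5) = (√2*√(-16))*(-24 - 4) = (√2*(4*I))*(-28) = (4*I*√2)*(-28) = -112*I*√2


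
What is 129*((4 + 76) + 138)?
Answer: 28122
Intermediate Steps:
129*((4 + 76) + 138) = 129*(80 + 138) = 129*218 = 28122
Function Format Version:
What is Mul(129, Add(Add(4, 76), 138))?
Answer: 28122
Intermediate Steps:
Mul(129, Add(Add(4, 76), 138)) = Mul(129, Add(80, 138)) = Mul(129, 218) = 28122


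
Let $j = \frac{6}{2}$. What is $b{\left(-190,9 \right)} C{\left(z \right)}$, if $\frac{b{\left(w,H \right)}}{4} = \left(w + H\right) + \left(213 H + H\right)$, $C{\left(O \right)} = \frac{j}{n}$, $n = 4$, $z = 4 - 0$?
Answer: $5235$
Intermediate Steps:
$z = 4$ ($z = 4 + 0 = 4$)
$j = 3$ ($j = 6 \cdot \frac{1}{2} = 3$)
$C{\left(O \right)} = \frac{3}{4}$
$b{\left(w,H \right)} = 4 w + 860 H$ ($b{\left(w,H \right)} = 4 \left(\left(w + H\right) + \left(213 H + H\right)\right) = 4 \left(\left(H + w\right) + 214 H\right) = 4 \left(w + 215 H\right) = 4 w + 860 H$)
$b{\left(-190,9 \right)} C{\left(z \right)} = \left(4 \left(-190\right) + 860 \cdot 9\right) \frac{3}{4} = \left(-760 + 7740\right) \frac{3}{4} = 6980 \cdot \frac{3}{4} = 5235$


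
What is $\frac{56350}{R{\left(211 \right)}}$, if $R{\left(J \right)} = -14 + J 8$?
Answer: $\frac{28175}{837} \approx 33.662$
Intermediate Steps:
$R{\left(J \right)} = -14 + 8 J$
$\frac{56350}{R{\left(211 \right)}} = \frac{56350}{-14 + 8 \cdot 211} = \frac{56350}{-14 + 1688} = \frac{56350}{1674} = 56350 \cdot \frac{1}{1674} = \frac{28175}{837}$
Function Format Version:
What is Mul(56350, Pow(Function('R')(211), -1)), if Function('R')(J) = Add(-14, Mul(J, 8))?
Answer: Rational(28175, 837) ≈ 33.662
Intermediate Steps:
Function('R')(J) = Add(-14, Mul(8, J))
Mul(56350, Pow(Function('R')(211), -1)) = Mul(56350, Pow(Add(-14, Mul(8, 211)), -1)) = Mul(56350, Pow(Add(-14, 1688), -1)) = Mul(56350, Pow(1674, -1)) = Mul(56350, Rational(1, 1674)) = Rational(28175, 837)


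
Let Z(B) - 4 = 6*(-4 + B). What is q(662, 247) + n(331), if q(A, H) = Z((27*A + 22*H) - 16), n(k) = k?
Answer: 140063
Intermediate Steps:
Z(B) = -20 + 6*B (Z(B) = 4 + 6*(-4 + B) = 4 + (-24 + 6*B) = -20 + 6*B)
q(A, H) = -116 + 132*H + 162*A (q(A, H) = -20 + 6*((27*A + 22*H) - 16) = -20 + 6*((22*H + 27*A) - 16) = -20 + 6*(-16 + 22*H + 27*A) = -20 + (-96 + 132*H + 162*A) = -116 + 132*H + 162*A)
q(662, 247) + n(331) = (-116 + 132*247 + 162*662) + 331 = (-116 + 32604 + 107244) + 331 = 139732 + 331 = 140063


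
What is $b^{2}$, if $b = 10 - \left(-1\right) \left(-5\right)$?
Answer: $25$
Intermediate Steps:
$b = 5$ ($b = 10 - 5 = 5$)
$b^{2} = 5^{2} = 25$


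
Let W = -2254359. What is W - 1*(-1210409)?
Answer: -1043950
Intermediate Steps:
W - 1*(-1210409) = -2254359 - 1*(-1210409) = -2254359 + 1210409 = -1043950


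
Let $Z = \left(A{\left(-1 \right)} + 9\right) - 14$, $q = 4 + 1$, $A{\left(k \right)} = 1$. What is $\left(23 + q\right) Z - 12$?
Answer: $-124$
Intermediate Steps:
$q = 5$
$Z = -4$ ($Z = \left(1 + 9\right) - 14 = 10 - 14 = -4$)
$\left(23 + q\right) Z - 12 = \left(23 + 5\right) \left(-4\right) - 12 = 28 \left(-4\right) - 12 = -112 - 12 = -124$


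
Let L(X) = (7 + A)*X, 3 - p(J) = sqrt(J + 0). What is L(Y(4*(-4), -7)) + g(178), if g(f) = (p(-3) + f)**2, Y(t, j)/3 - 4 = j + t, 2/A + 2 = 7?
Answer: 161681/5 - 362*I*sqrt(3) ≈ 32336.0 - 627.0*I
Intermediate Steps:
A = 2/5 (A = 2/(-2 + 7) = 2/5 ≈ 0.40000)
p(J) = 3 - sqrt(J) (p(J) = 3 - sqrt(J + 0) = 3 - sqrt(J))
Y(t, j) = 12 + 3*j + 3*t (Y(t, j) = 12 + 3*(j + t) = 12 + (3*j + 3*t) = 12 + 3*j + 3*t)
g(f) = (3 + f - I*sqrt(3))**2 (g(f) = ((3 - sqrt(-3)) + f)**2 = ((3 - I*sqrt(3)) + f)**2 = (3 + f - I*sqrt(3))**2)
L(X) = 37*X/5 (L(X) = (7 + 2/5)*X = 37*X/5)
L(Y(4*(-4), -7)) + g(178) = 37*(12 + 3*(-7) + 3*(4*(-4)))/5 + (3 + 178 - I*sqrt(3))**2 = 37*(12 - 21 + 3*(-16))/5 + (181 - I*sqrt(3))**2 = 37*(12 - 21 - 48)/5 + (181 - I*sqrt(3))**2 = (37/5)*(-57) + (181 - I*sqrt(3))**2 = -2109/5 + (181 - I*sqrt(3))**2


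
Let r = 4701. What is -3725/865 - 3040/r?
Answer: -4028165/813273 ≈ -4.9530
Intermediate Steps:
-3725/865 - 3040/r = -3725/865 - 3040/4701 = -3725*1/865 - 3040*1/4701 = -745/173 - 3040/4701 = -4028165/813273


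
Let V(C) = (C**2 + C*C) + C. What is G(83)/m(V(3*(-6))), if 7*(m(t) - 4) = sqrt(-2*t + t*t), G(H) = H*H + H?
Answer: -24402/7051 + 5229*sqrt(10990)/7051 ≈ 74.283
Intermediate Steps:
V(C) = C + 2*C**2 (V(C) = (C**2 + C**2) + C = 2*C**2 + C = C + 2*C**2)
G(H) = H + H**2 (G(H) = H**2 + H = H + H**2)
m(t) = 4 + sqrt(t**2 - 2*t)/7 (m(t) = 4 + sqrt(-2*t + t*t)/7 = 4 + sqrt(-2*t + t**2)/7 = 4 + sqrt(t**2 - 2*t)/7)
G(83)/m(V(3*(-6))) = (83*(1 + 83))/(4 + sqrt(((3*(-6))*(1 + 2*(3*(-6))))*(-2 + (3*(-6))*(1 + 2*(3*(-6)))))/7) = (83*84)/(4 + sqrt((-18*(1 + 2*(-18)))*(-2 - 18*(1 + 2*(-18))))/7) = 6972/(4 + sqrt((-18*(1 - 36))*(-2 - 18*(1 - 36)))/7) = 6972/(4 + sqrt((-18*(-35))*(-2 - 18*(-35)))/7) = 6972/(4 + sqrt(630*(-2 + 630))/7) = 6972/(4 + sqrt(630*628)/7) = 6972/(4 + sqrt(395640)/7) = 6972/(4 + (6*sqrt(10990))/7) = 6972/(4 + 6*sqrt(10990)/7)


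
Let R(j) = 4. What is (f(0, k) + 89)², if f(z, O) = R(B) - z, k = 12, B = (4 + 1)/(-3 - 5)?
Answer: 8649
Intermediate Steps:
B = -5/8 (B = 5/(-8) = 5*(-⅛) = -5/8 ≈ -0.62500)
f(z, O) = 4 - z
(f(0, k) + 89)² = ((4 - 1*0) + 89)² = ((4 + 0) + 89)² = (4 + 89)² = 93² = 8649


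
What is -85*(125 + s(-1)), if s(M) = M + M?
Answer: -10455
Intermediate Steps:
s(M) = 2*M
-85*(125 + s(-1)) = -85*(125 + 2*(-1)) = -85*(125 - 2) = -85*123 = -10455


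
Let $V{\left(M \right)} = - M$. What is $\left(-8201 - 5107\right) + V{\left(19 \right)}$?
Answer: $-13327$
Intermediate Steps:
$\left(-8201 - 5107\right) + V{\left(19 \right)} = \left(-8201 - 5107\right) - 19 = -13308 - 19 = -13327$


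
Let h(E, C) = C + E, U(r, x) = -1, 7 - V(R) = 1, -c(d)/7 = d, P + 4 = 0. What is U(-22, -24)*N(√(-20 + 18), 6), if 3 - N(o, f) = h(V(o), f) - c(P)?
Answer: -19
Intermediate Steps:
P = -4 (P = -4 + 0 = -4)
c(d) = -7*d
V(R) = 6 (V(R) = 7 - 1*1 = 7 - 1 = 6)
N(o, f) = 25 - f (N(o, f) = 3 - ((f + 6) - (-7)*(-4)) = 3 - ((6 + f) - 1*28) = 3 - ((6 + f) - 28) = 3 - (-22 + f) = 3 + (22 - f) = 25 - f)
U(-22, -24)*N(√(-20 + 18), 6) = -(25 - 1*6) = -(25 - 6) = -1*19 = -19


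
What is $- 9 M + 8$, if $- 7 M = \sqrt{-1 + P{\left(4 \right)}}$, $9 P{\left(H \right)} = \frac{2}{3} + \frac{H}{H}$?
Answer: $8 + \frac{i \sqrt{66}}{7} \approx 8.0 + 1.1606 i$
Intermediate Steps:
$P{\left(H \right)} = \frac{5}{27}$ ($P{\left(H \right)} = \frac{\frac{2}{3} + \frac{H}{H}}{9} = \frac{2 \cdot \frac{1}{3} + 1}{9} = \frac{\frac{2}{3} + 1}{9} = \frac{1}{9} \cdot \frac{5}{3} = \frac{5}{27}$)
$M = - \frac{i \sqrt{66}}{63}$ ($M = - \frac{\sqrt{-1 + \frac{5}{27}}}{7} = - \frac{\sqrt{- \frac{22}{27}}}{7} = - \frac{\frac{1}{9} i \sqrt{66}}{7} = - \frac{i \sqrt{66}}{63} \approx - 0.12895 i$)
$- 9 M + 8 = - 9 \left(- \frac{i \sqrt{66}}{63}\right) + 8 = \frac{i \sqrt{66}}{7} + 8 = 8 + \frac{i \sqrt{66}}{7}$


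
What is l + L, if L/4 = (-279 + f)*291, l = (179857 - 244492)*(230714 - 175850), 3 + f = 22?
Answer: -3546437280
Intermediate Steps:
f = 19 (f = -3 + 22 = 19)
l = -3546134640 (l = -64635*54864 = -3546134640)
L = -302640 (L = 4*((-279 + 19)*291) = 4*(-260*291) = 4*(-75660) = -302640)
l + L = -3546134640 - 302640 = -3546437280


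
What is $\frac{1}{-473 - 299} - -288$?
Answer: $\frac{222335}{772} \approx 288.0$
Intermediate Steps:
$\frac{1}{-473 - 299} - -288 = \frac{1}{-772} + 288 = - \frac{1}{772} + 288 = \frac{222335}{772}$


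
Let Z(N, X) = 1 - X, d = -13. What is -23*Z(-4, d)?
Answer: -322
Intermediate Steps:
-23*Z(-4, d) = -23*(1 - 1*(-13)) = -23*(1 + 13) = -23*14 = -322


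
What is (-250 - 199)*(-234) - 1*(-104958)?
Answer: 210024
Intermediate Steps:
(-250 - 199)*(-234) - 1*(-104958) = -449*(-234) + 104958 = 105066 + 104958 = 210024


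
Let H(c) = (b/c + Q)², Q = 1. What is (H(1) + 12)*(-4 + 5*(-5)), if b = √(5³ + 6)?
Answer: -4176 - 58*√131 ≈ -4839.8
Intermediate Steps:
b = √131 (b = √(125 + 6) = √131 ≈ 11.446)
H(c) = (1 + √131/c)² (H(c) = (√131/c + 1)² = (1 + √131/c)²)
(H(1) + 12)*(-4 + 5*(-5)) = ((1 + √131)²/1² + 12)*(-4 + 5*(-5)) = (1*(1 + √131)² + 12)*(-4 - 25) = ((1 + √131)² + 12)*(-29) = (12 + (1 + √131)²)*(-29) = -348 - 29*(1 + √131)²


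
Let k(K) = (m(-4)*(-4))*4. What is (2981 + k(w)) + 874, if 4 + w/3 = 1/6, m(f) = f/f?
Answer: 3839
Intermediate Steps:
m(f) = 1
w = -23/2 (w = -12 + 3/6 = -12 + 3*(⅙) = -12 + ½ = -23/2 ≈ -11.500)
k(K) = -16 (k(K) = (1*(-4))*4 = -4*4 = -16)
(2981 + k(w)) + 874 = (2981 - 16) + 874 = 2965 + 874 = 3839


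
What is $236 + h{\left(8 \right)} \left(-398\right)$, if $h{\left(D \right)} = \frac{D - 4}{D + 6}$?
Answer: $\frac{856}{7} \approx 122.29$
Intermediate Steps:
$h{\left(D \right)} = \frac{-4 + D}{6 + D}$
$236 + h{\left(8 \right)} \left(-398\right) = 236 + \frac{-4 + 8}{6 + 8} \left(-398\right) = 236 + \frac{1}{14} \cdot 4 \left(-398\right) = 236 + \frac{2}{7} \left(-398\right) = 236 - \frac{796}{7} = \frac{856}{7}$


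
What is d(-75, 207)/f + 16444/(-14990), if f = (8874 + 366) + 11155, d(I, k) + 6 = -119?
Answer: -33724913/30572105 ≈ -1.1031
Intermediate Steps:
d(I, k) = -125 (d(I, k) = -6 - 119 = -125)
f = 20395 (f = 9240 + 11155 = 20395)
d(-75, 207)/f + 16444/(-14990) = -125/20395 + 16444/(-14990) = -125*1/20395 + 16444*(-1/14990) = -25/4079 - 8222/7495 = -33724913/30572105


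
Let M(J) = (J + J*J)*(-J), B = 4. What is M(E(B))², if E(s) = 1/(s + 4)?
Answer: 81/262144 ≈ 0.00030899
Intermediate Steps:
E(s) = 1/(4 + s)
M(J) = -J*(J + J²) (M(J) = (J + J²)*(-J) = -J*(J + J²))
M(E(B))² = ((1/(4 + 4))²*(-1 - 1/(4 + 4)))² = ((1/8)²*(-1 - 1/8))² = ((⅛)²*(-1 - 1*⅛))² = ((-1 - ⅛)/64)² = ((1/64)*(-9/8))² = (-9/512)² = 81/262144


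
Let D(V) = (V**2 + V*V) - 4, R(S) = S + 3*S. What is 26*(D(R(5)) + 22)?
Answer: 21268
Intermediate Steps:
R(S) = 4*S
D(V) = -4 + 2*V**2 (D(V) = (V**2 + V**2) - 4 = 2*V**2 - 4 = -4 + 2*V**2)
26*(D(R(5)) + 22) = 26*((-4 + 2*(4*5)**2) + 22) = 26*((-4 + 2*20**2) + 22) = 26*((-4 + 2*400) + 22) = 26*((-4 + 800) + 22) = 26*(796 + 22) = 26*818 = 21268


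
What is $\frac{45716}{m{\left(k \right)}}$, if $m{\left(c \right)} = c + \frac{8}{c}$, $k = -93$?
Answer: $- \frac{386508}{787} \approx -491.12$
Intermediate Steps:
$\frac{45716}{m{\left(k \right)}} = \frac{45716}{-93 + \frac{8}{-93}} = \frac{45716}{-93 + 8 \left(- \frac{1}{93}\right)} = \frac{45716}{-93 - \frac{8}{93}} = \frac{45716}{- \frac{8657}{93}} = 45716 \left(- \frac{93}{8657}\right) = - \frac{386508}{787}$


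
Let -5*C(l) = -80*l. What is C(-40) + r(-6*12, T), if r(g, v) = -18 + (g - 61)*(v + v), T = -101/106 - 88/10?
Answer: 513107/265 ≈ 1936.3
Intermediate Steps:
C(l) = 16*l (C(l) = -(-16)*l = 16*l)
T = -5169/530 (T = -101*1/106 - 88*⅒ = -101/106 - 44/5 = -5169/530 ≈ -9.7528)
r(g, v) = -18 + 2*v*(-61 + g) (r(g, v) = -18 + (-61 + g)*(2*v) = -18 + 2*v*(-61 + g))
C(-40) + r(-6*12, T) = 16*(-40) + (-18 - 122*(-5169/530) + 2*(-6*12)*(-5169/530)) = -640 + (-18 + 315309/265 + 2*(-72)*(-5169/530)) = -640 + (-18 + 315309/265 + 372168/265) = -640 + 682707/265 = 513107/265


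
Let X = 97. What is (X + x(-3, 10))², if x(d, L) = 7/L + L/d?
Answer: 8014561/900 ≈ 8905.1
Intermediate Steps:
(X + x(-3, 10))² = (97 + (7/10 + 10/(-3)))² = (97 + (7*(⅒) + 10*(-⅓)))² = (97 + (7/10 - 10/3))² = (97 - 79/30)² = (2831/30)² = 8014561/900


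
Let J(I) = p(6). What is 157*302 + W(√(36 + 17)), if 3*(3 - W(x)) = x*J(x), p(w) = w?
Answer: 47417 - 2*√53 ≈ 47402.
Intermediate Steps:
J(I) = 6
W(x) = 3 - 2*x (W(x) = 3 - x*6/3 = 3 - 2*x)
157*302 + W(√(36 + 17)) = 157*302 + (3 - 2*√(36 + 17)) = 47414 + (3 - 2*√53) = 47417 - 2*√53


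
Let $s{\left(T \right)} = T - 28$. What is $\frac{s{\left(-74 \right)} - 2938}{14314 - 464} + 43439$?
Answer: $\frac{60162711}{1385} \approx 43439.0$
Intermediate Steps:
$s{\left(T \right)} = -28 + T$ ($s{\left(T \right)} = T - 28 = -28 + T$)
$\frac{s{\left(-74 \right)} - 2938}{14314 - 464} + 43439 = \frac{\left(-28 - 74\right) - 2938}{14314 - 464} + 43439 = \frac{-102 - 2938}{13850} + 43439 = \left(-3040\right) \frac{1}{13850} + 43439 = - \frac{304}{1385} + 43439 = \frac{60162711}{1385}$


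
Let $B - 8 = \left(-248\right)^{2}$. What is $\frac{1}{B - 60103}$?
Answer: $\frac{1}{1409} \approx 0.00070972$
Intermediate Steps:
$B = 61512$ ($B = 8 + \left(-248\right)^{2} = 8 + 61504 = 61512$)
$\frac{1}{B - 60103} = \frac{1}{61512 - 60103} = \frac{1}{1409}$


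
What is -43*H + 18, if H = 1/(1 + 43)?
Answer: 749/44 ≈ 17.023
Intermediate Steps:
H = 1/44 ≈ 0.022727
-43*H + 18 = -43*1/44 + 18 = -43/44 + 18 = 749/44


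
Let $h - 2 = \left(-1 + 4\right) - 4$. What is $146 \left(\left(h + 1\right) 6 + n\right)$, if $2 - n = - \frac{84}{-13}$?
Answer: $\frac{14308}{13} \approx 1100.6$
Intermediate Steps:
$h = 1$ ($h = 2 + \left(\left(-1 + 4\right) - 4\right) = 2 + \left(3 - 4\right) = 2 - 1 = 1$)
$n = - \frac{58}{13}$ ($n = 2 - - \frac{84}{-13} = 2 - \left(-84\right) \left(- \frac{1}{13}\right) = 2 - \frac{84}{13} = - \frac{58}{13} \approx -4.4615$)
$146 \left(\left(h + 1\right) 6 + n\right) = 146 \left(\left(1 + 1\right) 6 - \frac{58}{13}\right) = 146 \left(2 \cdot 6 - \frac{58}{13}\right) = 146 \left(12 - \frac{58}{13}\right) = 146 \cdot \frac{98}{13} = \frac{14308}{13}$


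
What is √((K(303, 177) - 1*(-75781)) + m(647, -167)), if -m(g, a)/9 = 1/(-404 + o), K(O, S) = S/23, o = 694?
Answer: √3371754321310/6670 ≈ 275.30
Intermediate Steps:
K(O, S) = S/23 (K(O, S) = S*(1/23) = S/23)
m(g, a) = -9/290 (m(g, a) = -9/(-404 + 694) = -9/290)
√((K(303, 177) - 1*(-75781)) + m(647, -167)) = √(((1/23)*177 - 1*(-75781)) - 9/290) = √((177/23 + 75781) - 9/290) = √(1743140/23 - 9/290) = √(505510393/6670) = √3371754321310/6670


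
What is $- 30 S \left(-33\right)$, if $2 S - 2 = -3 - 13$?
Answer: $-6930$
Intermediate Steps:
$S = -7$ ($S = 1 + \frac{-3 - 13}{2} = 1 + \frac{1}{2} \left(-16\right) = 1 - 8 = -7$)
$- 30 S \left(-33\right) = \left(-30\right) \left(-7\right) \left(-33\right) = 210 \left(-33\right) = -6930$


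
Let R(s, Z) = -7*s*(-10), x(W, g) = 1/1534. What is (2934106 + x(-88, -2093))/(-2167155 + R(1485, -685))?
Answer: -900183721/632991294 ≈ -1.4221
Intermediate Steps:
x(W, g) = 1/1534
R(s, Z) = 70*s
(2934106 + x(-88, -2093))/(-2167155 + R(1485, -685)) = (2934106 + 1/1534)/(-2167155 + 70*1485) = 4500918605/(1534*(-2167155 + 103950)) = (4500918605/1534)/(-2063205) = (4500918605/1534)*(-1/2063205) = -900183721/632991294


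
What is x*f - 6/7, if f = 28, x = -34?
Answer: -6670/7 ≈ -952.86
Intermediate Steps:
x*f - 6/7 = -34*28 - 6/7 = -952 - 6*⅐ = -952 - 6/7 = -6670/7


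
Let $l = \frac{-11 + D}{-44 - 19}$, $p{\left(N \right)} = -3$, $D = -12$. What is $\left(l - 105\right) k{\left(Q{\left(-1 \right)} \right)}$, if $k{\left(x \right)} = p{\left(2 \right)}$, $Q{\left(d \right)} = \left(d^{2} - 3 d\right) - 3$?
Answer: $\frac{6592}{21} \approx 313.9$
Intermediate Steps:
$Q{\left(d \right)} = -3 + d^{2} - 3 d$
$k{\left(x \right)} = -3$
$l = \frac{23}{63}$ ($l = \frac{-11 - 12}{-44 - 19} = - \frac{23}{-63} = \left(-23\right) \left(- \frac{1}{63}\right) = \frac{23}{63} \approx 0.36508$)
$\left(l - 105\right) k{\left(Q{\left(-1 \right)} \right)} = \left(\frac{23}{63} - 105\right) \left(-3\right) = \left(- \frac{6592}{63}\right) \left(-3\right) = \frac{6592}{21}$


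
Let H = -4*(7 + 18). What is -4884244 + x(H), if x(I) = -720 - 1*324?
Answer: -4885288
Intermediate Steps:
H = -100 (H = -4*25 = -100)
x(I) = -1044 (x(I) = -720 - 324 = -1044)
-4884244 + x(H) = -4884244 - 1044 = -4885288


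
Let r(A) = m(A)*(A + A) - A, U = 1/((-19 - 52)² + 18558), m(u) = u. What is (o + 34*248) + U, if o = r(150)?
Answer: 1257401919/23599 ≈ 53282.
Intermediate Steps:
U = 1/23599 (U = 1/((-71)² + 18558) = 1/(5041 + 18558) = 1/23599 ≈ 4.2375e-5)
r(A) = -A + 2*A² (r(A) = A*(A + A) - A = A*(2*A) - A = 2*A² - A = -A + 2*A²)
o = 44850 (o = 150*(-1 + 2*150) = 150*(-1 + 300) = 150*299 = 44850)
(o + 34*248) + U = (44850 + 34*248) + 1/23599 = (44850 + 8432) + 1/23599 = 53282 + 1/23599 = 1257401919/23599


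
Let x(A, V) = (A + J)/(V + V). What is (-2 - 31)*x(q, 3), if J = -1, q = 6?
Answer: -55/2 ≈ -27.500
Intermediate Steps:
x(A, V) = (-1 + A)/(2*V) (x(A, V) = (A - 1)/(V + V) = (-1 + A)/((2*V)) = (-1 + A)*(1/(2*V)) = (-1 + A)/(2*V))
(-2 - 31)*x(q, 3) = (-2 - 31)*((½)*(-1 + 6)/3) = -33*5/(2*3) = -33*⅚ = -55/2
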